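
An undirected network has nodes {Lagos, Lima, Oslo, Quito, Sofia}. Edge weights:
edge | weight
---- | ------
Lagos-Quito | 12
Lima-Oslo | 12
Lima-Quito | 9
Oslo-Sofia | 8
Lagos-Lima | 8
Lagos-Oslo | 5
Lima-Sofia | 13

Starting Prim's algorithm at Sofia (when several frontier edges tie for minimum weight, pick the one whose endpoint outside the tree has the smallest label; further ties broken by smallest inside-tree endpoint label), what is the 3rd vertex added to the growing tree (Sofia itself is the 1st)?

Prim's algorithm from Sofia:
Step 1: cheapest edge leaving the tree is Oslo-Sofia (8); add Oslo.
Step 2: cheapest edge leaving the tree is Lagos-Oslo (5); add Lagos.
Step 3: cheapest edge leaving the tree is Lagos-Lima (8); add Lima.
Step 4: cheapest edge leaving the tree is Lima-Quito (9); add Quito.
Vertex order: Sofia, Oslo, Lagos, Lima, Quito. The 3rd vertex is Lagos.

Lagos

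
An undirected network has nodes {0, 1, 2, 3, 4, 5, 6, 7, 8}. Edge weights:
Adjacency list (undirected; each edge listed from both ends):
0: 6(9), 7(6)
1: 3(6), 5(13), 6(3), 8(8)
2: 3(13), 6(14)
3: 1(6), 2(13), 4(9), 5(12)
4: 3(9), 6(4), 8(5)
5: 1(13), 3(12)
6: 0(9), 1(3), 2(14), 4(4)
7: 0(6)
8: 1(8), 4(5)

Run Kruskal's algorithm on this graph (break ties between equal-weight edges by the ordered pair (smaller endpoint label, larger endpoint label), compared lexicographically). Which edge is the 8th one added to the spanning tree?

2-3

Kruskal's algorithm — process edges by increasing weight (ties by edge label):
1-6 (3): add — endpoints in different components.
4-6 (4): add — endpoints in different components.
4-8 (5): add — endpoints in different components.
0-7 (6): add — endpoints in different components.
1-3 (6): add — endpoints in different components.
1-8 (8): skip — 1 and 8 already connected.
0-6 (9): add — endpoints in different components.
3-4 (9): skip — 3 and 4 already connected.
3-5 (12): add — endpoints in different components.
1-5 (13): skip — 1 and 5 already connected.
2-3 (13): add — endpoints in different components.
The 8th edge added is 2-3.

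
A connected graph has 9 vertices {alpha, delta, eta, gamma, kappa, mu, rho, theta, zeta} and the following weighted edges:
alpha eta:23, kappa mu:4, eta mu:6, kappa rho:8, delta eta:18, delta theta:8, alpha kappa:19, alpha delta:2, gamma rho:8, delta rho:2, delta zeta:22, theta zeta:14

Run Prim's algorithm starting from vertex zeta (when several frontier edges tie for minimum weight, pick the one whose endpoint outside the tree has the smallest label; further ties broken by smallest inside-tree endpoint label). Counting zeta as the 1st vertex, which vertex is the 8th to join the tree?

Grow the tree from zeta using Prim:
Step 1: cheapest edge leaving the tree is theta zeta (14); add theta.
Step 2: cheapest edge leaving the tree is delta theta (8); add delta.
Step 3: cheapest edge leaving the tree is alpha delta (2); add alpha.
Step 4: cheapest edge leaving the tree is delta rho (2); add rho.
Step 5: cheapest edge leaving the tree is gamma rho (8); add gamma.
Step 6: cheapest edge leaving the tree is kappa rho (8); add kappa.
Step 7: cheapest edge leaving the tree is kappa mu (4); add mu.
Step 8: cheapest edge leaving the tree is eta mu (6); add eta.
Vertex order: zeta, theta, delta, alpha, rho, gamma, kappa, mu, eta. The 8th vertex is mu.

mu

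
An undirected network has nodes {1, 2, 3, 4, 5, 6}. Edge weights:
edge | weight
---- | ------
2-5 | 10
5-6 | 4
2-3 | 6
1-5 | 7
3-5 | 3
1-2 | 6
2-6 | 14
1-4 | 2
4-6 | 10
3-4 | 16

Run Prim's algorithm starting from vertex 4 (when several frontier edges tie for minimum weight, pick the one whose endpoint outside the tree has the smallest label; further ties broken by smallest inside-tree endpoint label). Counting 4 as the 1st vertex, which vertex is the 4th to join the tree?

Grow the tree from 4 using Prim:
Step 1: cheapest edge leaving the tree is 1-4 (2); add 1.
Step 2: cheapest edge leaving the tree is 1-2 (6); add 2.
Step 3: cheapest edge leaving the tree is 2-3 (6); add 3.
Step 4: cheapest edge leaving the tree is 3-5 (3); add 5.
Step 5: cheapest edge leaving the tree is 5-6 (4); add 6.
Vertex order: 4, 1, 2, 3, 5, 6. The 4th vertex is 3.

3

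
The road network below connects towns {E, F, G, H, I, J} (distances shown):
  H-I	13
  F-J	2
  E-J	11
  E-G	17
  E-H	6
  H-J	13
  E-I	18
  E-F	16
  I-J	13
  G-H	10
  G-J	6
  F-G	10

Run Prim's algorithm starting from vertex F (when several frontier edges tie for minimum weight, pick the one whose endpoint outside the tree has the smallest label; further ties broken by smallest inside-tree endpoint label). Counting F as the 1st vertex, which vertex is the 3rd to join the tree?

Prim's algorithm from F:
Step 1: cheapest edge leaving the tree is F-J (2); add J.
Step 2: cheapest edge leaving the tree is G-J (6); add G.
Step 3: cheapest edge leaving the tree is G-H (10); add H.
Step 4: cheapest edge leaving the tree is E-H (6); add E.
Step 5: cheapest edge leaving the tree is H-I (13); add I.
Vertex order: F, J, G, H, E, I. The 3rd vertex is G.

G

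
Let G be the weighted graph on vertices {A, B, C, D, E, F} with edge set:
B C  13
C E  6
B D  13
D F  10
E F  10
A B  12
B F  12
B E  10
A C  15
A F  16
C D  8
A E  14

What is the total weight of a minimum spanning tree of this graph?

Prim's algorithm from C:
Step 1: frontier [C E 6, C D 8, B C 13, A C 15] → take C E (6); add E.
Step 2: frontier [C D 8, B C 13, A C 15, B E 10, E F 10, A E 14] → take C D (8); add D.
Step 3: frontier [B C 13, A C 15, D F 10, B D 13, B E 10, E F 10, A E 14] → take B E (10); add B.
Step 4: frontier [A B 12, B F 12, A C 15, D F 10, E F 10, A E 14] → take D F (10); add F.
Step 5: frontier [A B 12, A C 15, A E 14, A F 16] → take A B (12); add A.
MST edges: C E, C D, B E, D F, A B; total weight 6+8+10+10+12 = 46.

46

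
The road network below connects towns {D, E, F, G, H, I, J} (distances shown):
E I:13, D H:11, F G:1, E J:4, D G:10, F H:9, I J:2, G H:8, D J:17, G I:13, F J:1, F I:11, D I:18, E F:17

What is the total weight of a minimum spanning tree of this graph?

26

Prim's algorithm from E:
Step 1: frontier [E J 4, E I 13, E F 17] → take E J (4); add J.
Step 2: frontier [E I 13, E F 17, F J 1, I J 2, D J 17] → take F J (1); add F.
Step 3: frontier [E I 13, F G 1, F H 9, F I 11, I J 2, D J 17] → take F G (1); add G.
Step 4: frontier [E I 13, F H 9, F I 11, G H 8, D G 10, G I 13, I J 2, D J 17] → take I J (2); add I.
Step 5: frontier [F H 9, G H 8, D G 10, D I 18, D J 17] → take G H (8); add H.
Step 6: frontier [D G 10, D H 11, D I 18, D J 17] → take D G (10); add D.
MST edges: E J, F J, F G, I J, G H, D G; total weight 4+1+1+2+8+10 = 26.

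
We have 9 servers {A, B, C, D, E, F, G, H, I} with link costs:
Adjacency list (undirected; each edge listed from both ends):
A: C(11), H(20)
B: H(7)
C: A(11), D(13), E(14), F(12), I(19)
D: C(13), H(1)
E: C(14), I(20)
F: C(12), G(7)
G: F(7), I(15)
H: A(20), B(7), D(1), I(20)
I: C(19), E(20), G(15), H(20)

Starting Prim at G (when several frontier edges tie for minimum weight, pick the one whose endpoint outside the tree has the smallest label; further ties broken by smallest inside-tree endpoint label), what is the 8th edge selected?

G-I

Grow the tree from G using Prim:
Step 1: cheapest edge leaving the tree is F—G (7); add F.
Step 2: cheapest edge leaving the tree is C—F (12); add C.
Step 3: cheapest edge leaving the tree is A—C (11); add A.
Step 4: cheapest edge leaving the tree is C—D (13); add D.
Step 5: cheapest edge leaving the tree is D—H (1); add H.
Step 6: cheapest edge leaving the tree is B—H (7); add B.
Step 7: cheapest edge leaving the tree is C—E (14); add E.
Step 8: cheapest edge leaving the tree is G—I (15); add I.
The 8th edge added is G—I.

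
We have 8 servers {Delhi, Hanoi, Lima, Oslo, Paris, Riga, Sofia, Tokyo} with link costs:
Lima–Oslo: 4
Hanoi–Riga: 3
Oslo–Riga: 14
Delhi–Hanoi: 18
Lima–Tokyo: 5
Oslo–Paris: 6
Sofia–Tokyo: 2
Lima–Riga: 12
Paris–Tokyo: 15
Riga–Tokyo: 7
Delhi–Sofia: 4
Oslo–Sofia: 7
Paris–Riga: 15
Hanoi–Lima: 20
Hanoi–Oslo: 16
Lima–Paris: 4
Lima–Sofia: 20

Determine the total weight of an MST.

Prim, starting at Tokyo.
Step 1: cheapest edge leaving the tree is Sofia–Tokyo (2); add Sofia.
Step 2: cheapest edge leaving the tree is Delhi–Sofia (4); add Delhi.
Step 3: cheapest edge leaving the tree is Lima–Tokyo (5); add Lima.
Step 4: cheapest edge leaving the tree is Lima–Oslo (4); add Oslo.
Step 5: cheapest edge leaving the tree is Lima–Paris (4); add Paris.
Step 6: cheapest edge leaving the tree is Riga–Tokyo (7); add Riga.
Step 7: cheapest edge leaving the tree is Hanoi–Riga (3); add Hanoi.
MST edges: Sofia–Tokyo, Delhi–Sofia, Lima–Tokyo, Lima–Oslo, Lima–Paris, Riga–Tokyo, Hanoi–Riga; total weight 2+4+5+4+4+7+3 = 29.

29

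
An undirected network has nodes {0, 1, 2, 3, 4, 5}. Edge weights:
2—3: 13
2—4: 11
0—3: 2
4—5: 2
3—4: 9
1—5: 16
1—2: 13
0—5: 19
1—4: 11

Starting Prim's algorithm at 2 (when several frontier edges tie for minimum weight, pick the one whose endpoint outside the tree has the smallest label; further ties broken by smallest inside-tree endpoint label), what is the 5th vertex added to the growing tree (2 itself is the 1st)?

0

Prim's algorithm from 2:
Step 1: frontier [2—4 11, 1—2 13, 2—3 13] → take 2—4 (11); add 4.
Step 2: frontier [1—2 13, 2—3 13, 4—5 2, 3—4 9, 1—4 11] → take 4—5 (2); add 5.
Step 3: frontier [1—2 13, 2—3 13, 3—4 9, 1—4 11, 1—5 16, 0—5 19] → take 3—4 (9); add 3.
Step 4: frontier [1—2 13, 0—3 2, 1—4 11, 1—5 16, 0—5 19] → take 0—3 (2); add 0.
Step 5: frontier [1—2 13, 1—4 11, 1—5 16] → take 1—4 (11); add 1.
Vertex order: 2, 4, 5, 3, 0, 1. The 5th vertex is 0.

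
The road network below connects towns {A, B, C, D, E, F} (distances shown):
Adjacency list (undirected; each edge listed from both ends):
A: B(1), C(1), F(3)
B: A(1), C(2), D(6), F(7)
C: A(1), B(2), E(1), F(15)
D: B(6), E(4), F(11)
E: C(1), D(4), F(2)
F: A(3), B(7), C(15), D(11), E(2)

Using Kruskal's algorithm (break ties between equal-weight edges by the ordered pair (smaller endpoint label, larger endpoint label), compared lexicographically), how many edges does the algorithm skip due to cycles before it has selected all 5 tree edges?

2

Sort edges by weight, then run Kruskal:
A—B (1): add — endpoints in different components.
A—C (1): add — endpoints in different components.
C—E (1): add — endpoints in different components.
B—C (2): skip — B and C already connected.
E—F (2): add — endpoints in different components.
A—F (3): skip — A and F already connected.
D—E (4): add — endpoints in different components.
Edges rejected before the tree was complete: 2.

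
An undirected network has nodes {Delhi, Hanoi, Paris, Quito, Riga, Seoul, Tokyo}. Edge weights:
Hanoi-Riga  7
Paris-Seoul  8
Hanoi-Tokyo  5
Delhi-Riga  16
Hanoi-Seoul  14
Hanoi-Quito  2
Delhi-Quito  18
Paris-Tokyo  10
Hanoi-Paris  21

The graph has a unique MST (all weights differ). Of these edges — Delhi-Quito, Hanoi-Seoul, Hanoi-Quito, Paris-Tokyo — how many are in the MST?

Sort edges by weight, then run Kruskal:
Hanoi-Quito (2): add. Components now {Seoul} {Delhi} {Hanoi,Quito} {Riga} {Tokyo} {Paris}
Hanoi-Tokyo (5): add. Components now {Seoul} {Delhi} {Hanoi,Quito,Tokyo} {Riga} {Paris}
Hanoi-Riga (7): add. Components now {Seoul} {Delhi} {Hanoi,Quito,Riga,Tokyo} {Paris}
Paris-Seoul (8): add. Components now {Paris,Seoul} {Delhi} {Hanoi,Quito,Riga,Tokyo}
Paris-Tokyo (10): add. Components now {Hanoi,Paris,Quito,Riga,Seoul,Tokyo} {Delhi}
Hanoi-Seoul (14): skip — Seoul and Hanoi already connected.
Delhi-Riga (16): add. Components now {Delhi,Hanoi,Paris,Quito,Riga,Seoul,Tokyo}
MST edge set: {Hanoi-Quito, Hanoi-Tokyo, Hanoi-Riga, Paris-Seoul, Paris-Tokyo, Delhi-Riga}.
Of the listed edges, {Hanoi-Quito, Paris-Tokyo} are in the MST → 2.

2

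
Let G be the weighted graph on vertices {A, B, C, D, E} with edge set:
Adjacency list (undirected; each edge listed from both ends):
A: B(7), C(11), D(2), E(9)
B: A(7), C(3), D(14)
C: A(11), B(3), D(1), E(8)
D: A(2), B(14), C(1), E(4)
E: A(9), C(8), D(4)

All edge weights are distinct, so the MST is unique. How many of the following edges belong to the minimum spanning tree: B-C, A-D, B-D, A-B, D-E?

Kruskal: consider edges lightest-first.
C-D (1): add — endpoints in different components.
A-D (2): add — endpoints in different components.
B-C (3): add — endpoints in different components.
D-E (4): add — endpoints in different components.
MST edge set: {C-D, A-D, B-C, D-E}.
Of the listed edges, {B-C, A-D, D-E} are in the MST → 3.

3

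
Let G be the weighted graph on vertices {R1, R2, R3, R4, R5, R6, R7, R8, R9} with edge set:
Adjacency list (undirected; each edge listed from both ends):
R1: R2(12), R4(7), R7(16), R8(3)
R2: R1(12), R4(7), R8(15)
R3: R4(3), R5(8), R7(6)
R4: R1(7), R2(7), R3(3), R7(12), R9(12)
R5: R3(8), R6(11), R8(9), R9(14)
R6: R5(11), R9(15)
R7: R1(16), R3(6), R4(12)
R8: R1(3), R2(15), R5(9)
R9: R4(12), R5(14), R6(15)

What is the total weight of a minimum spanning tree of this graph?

Kruskal's algorithm — process edges by increasing weight (ties by edge label):
R1-R8 (3): add — endpoints in different components.
R3-R4 (3): add — endpoints in different components.
R3-R7 (6): add — endpoints in different components.
R1-R4 (7): add — endpoints in different components.
R2-R4 (7): add — endpoints in different components.
R3-R5 (8): add — endpoints in different components.
R5-R8 (9): skip — R5 and R8 already connected.
R5-R6 (11): add — endpoints in different components.
R1-R2 (12): skip — R1 and R2 already connected.
R4-R7 (12): skip — R4 and R7 already connected.
R4-R9 (12): add — endpoints in different components.
MST edges: R1-R8, R3-R4, R3-R7, R1-R4, R2-R4, R3-R5, R5-R6, R4-R9; total weight 3+3+6+7+7+8+11+12 = 57.

57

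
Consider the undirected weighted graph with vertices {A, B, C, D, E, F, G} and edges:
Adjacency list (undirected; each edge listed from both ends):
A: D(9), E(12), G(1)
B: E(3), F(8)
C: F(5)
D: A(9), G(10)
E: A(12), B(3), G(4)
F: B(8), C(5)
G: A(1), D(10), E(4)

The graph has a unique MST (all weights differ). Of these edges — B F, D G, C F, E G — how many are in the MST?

Kruskal's algorithm — process edges by increasing weight (ties by edge label):
A G (1): add — endpoints in different components.
B E (3): add — endpoints in different components.
E G (4): add — endpoints in different components.
C F (5): add — endpoints in different components.
B F (8): add — endpoints in different components.
A D (9): add — endpoints in different components.
MST edge set: {A G, B E, E G, C F, B F, A D}.
Of the listed edges, {B F, C F, E G} are in the MST → 3.

3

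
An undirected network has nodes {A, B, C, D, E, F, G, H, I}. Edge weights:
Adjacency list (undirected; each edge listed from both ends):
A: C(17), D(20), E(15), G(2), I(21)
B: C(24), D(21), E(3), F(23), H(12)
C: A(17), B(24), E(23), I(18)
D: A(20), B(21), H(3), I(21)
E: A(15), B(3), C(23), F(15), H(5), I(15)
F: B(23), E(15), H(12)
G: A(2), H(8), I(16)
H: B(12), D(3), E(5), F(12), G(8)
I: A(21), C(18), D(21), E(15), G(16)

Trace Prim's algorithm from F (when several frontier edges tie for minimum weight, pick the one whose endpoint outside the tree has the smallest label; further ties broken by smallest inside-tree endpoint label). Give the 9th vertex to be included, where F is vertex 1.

C

Prim, starting at F.
Step 1: cheapest edge leaving the tree is F H (12); add H.
Step 2: cheapest edge leaving the tree is D H (3); add D.
Step 3: cheapest edge leaving the tree is E H (5); add E.
Step 4: cheapest edge leaving the tree is B E (3); add B.
Step 5: cheapest edge leaving the tree is G H (8); add G.
Step 6: cheapest edge leaving the tree is A G (2); add A.
Step 7: cheapest edge leaving the tree is E I (15); add I.
Step 8: cheapest edge leaving the tree is A C (17); add C.
Vertex order: F, H, D, E, B, G, A, I, C. The 9th vertex is C.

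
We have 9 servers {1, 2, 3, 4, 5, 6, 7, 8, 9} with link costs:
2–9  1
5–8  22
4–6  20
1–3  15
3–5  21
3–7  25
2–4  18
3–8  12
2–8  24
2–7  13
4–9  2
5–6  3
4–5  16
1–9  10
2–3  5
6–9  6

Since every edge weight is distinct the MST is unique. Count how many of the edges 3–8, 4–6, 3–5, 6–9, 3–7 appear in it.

2

Sort edges by weight, then run Kruskal:
2–9 (1): add — endpoints in different components.
4–9 (2): add — endpoints in different components.
5–6 (3): add — endpoints in different components.
2–3 (5): add — endpoints in different components.
6–9 (6): add — endpoints in different components.
1–9 (10): add — endpoints in different components.
3–8 (12): add — endpoints in different components.
2–7 (13): add — endpoints in different components.
MST edge set: {2–9, 4–9, 5–6, 2–3, 6–9, 1–9, 3–8, 2–7}.
Of the listed edges, {3–8, 6–9} are in the MST → 2.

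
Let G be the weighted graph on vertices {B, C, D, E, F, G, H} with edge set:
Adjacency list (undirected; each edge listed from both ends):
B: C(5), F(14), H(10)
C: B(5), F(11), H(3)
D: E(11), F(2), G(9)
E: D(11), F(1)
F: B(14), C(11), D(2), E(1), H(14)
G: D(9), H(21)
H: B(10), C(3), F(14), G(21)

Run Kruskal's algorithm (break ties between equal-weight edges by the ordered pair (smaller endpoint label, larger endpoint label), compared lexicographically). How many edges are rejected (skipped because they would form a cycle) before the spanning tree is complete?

Kruskal's algorithm — process edges by increasing weight (ties by edge label):
E–F (1): add — endpoints in different components.
D–F (2): add — endpoints in different components.
C–H (3): add — endpoints in different components.
B–C (5): add — endpoints in different components.
D–G (9): add — endpoints in different components.
B–H (10): skip — B and H already connected.
C–F (11): add — endpoints in different components.
Edges rejected before the tree was complete: 1.

1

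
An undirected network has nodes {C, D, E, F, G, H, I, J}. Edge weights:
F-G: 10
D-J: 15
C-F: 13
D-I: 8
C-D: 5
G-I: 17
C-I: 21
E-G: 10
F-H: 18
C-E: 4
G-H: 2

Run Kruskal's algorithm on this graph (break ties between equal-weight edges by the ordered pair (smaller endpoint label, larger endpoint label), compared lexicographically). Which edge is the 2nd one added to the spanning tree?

Kruskal's algorithm — process edges by increasing weight (ties by edge label):
G-H (2): add — endpoints in different components.
C-E (4): add — endpoints in different components.
C-D (5): add — endpoints in different components.
D-I (8): add — endpoints in different components.
E-G (10): add — endpoints in different components.
F-G (10): add — endpoints in different components.
C-F (13): skip — C and F already connected.
D-J (15): add — endpoints in different components.
The 2nd edge added is C-E.

C-E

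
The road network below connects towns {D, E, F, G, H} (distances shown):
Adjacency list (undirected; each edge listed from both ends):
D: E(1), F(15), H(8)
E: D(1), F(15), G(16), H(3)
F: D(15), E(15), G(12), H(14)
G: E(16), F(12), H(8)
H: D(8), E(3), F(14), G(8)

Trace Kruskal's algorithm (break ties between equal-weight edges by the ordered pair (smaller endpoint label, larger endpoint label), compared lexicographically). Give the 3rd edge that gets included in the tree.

Sort edges by weight, then run Kruskal:
D—E (1): add. Components now {D,E} {F} {G} {H}
E—H (3): add. Components now {D,E,H} {F} {G}
D—H (8): skip — D and H already connected.
G—H (8): add. Components now {D,E,G,H} {F}
F—G (12): add. Components now {D,E,F,G,H}
The 3rd edge added is G—H.

G-H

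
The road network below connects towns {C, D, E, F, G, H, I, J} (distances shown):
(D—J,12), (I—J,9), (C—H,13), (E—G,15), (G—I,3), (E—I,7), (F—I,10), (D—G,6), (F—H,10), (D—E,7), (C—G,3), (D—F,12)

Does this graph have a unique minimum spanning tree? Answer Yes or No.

Kruskal's algorithm — process edges by increasing weight (ties by edge label):
C—G (3): add — endpoints in different components.
G—I (3): add — endpoints in different components.
D—G (6): add — endpoints in different components.
D—E (7): add — endpoints in different components.
E—I (7): skip — E and I already connected.
I—J (9): add — endpoints in different components.
F—H (10): add — endpoints in different components.
F—I (10): add — endpoints in different components.
Non-tree edge E—I has weight 7, equal to the heaviest edge on its tree cycle — swapping gives another MST of the same weight. Not unique.

No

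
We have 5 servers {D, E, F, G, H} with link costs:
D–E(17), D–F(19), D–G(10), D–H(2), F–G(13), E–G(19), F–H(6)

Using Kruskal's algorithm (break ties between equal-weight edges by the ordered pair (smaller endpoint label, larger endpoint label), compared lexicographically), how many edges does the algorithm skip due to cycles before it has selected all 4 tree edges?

Sort edges by weight, then run Kruskal:
D–H (2): add — endpoints in different components.
F–H (6): add — endpoints in different components.
D–G (10): add — endpoints in different components.
F–G (13): skip — F and G already connected.
D–E (17): add — endpoints in different components.
Edges rejected before the tree was complete: 1.

1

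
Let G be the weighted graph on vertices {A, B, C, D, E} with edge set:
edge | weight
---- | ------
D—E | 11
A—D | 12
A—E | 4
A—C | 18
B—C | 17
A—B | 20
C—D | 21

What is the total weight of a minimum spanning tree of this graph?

Sort edges by weight, then run Kruskal:
A—E (4): add. Components now {A,E} {B} {C} {D}
D—E (11): add. Components now {A,D,E} {B} {C}
A—D (12): skip — A and D already connected.
B—C (17): add. Components now {A,D,E} {B,C}
A—C (18): add. Components now {A,B,C,D,E}
MST edges: A—E, D—E, B—C, A—C; total weight 4+11+17+18 = 50.

50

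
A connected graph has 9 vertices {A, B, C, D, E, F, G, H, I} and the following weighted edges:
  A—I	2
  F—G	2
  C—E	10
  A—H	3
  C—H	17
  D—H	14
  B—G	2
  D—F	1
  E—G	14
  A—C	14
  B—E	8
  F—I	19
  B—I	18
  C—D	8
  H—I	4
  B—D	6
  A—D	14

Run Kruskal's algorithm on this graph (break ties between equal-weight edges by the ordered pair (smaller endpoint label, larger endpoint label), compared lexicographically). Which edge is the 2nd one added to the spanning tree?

Sort edges by weight, then run Kruskal:
D—F (1): add — endpoints in different components.
A—I (2): add — endpoints in different components.
B—G (2): add — endpoints in different components.
F—G (2): add — endpoints in different components.
A—H (3): add — endpoints in different components.
H—I (4): skip — H and I already connected.
B—D (6): skip — B and D already connected.
B—E (8): add — endpoints in different components.
C—D (8): add — endpoints in different components.
C—E (10): skip — C and E already connected.
A—C (14): add — endpoints in different components.
The 2nd edge added is A—I.

A-I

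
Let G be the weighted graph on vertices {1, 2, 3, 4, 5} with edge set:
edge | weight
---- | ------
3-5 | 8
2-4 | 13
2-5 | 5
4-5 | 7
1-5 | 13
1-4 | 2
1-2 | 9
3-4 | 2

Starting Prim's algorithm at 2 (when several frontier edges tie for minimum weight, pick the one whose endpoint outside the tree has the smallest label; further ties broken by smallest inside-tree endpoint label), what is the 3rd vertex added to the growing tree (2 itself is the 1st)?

4

Prim, starting at 2.
Step 1: cheapest edge leaving the tree is 2-5 (5); add 5.
Step 2: cheapest edge leaving the tree is 4-5 (7); add 4.
Step 3: cheapest edge leaving the tree is 1-4 (2); add 1.
Step 4: cheapest edge leaving the tree is 3-4 (2); add 3.
Vertex order: 2, 5, 4, 1, 3. The 3rd vertex is 4.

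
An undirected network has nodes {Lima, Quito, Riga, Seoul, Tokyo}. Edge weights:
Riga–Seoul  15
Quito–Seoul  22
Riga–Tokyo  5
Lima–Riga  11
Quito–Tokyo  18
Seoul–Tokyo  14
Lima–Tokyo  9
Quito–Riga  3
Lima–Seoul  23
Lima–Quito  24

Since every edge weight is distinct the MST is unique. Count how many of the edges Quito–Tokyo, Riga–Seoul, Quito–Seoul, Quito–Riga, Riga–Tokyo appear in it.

Kruskal's algorithm — process edges by increasing weight (ties by edge label):
Quito–Riga (3): add — endpoints in different components.
Riga–Tokyo (5): add — endpoints in different components.
Lima–Tokyo (9): add — endpoints in different components.
Lima–Riga (11): skip — Riga and Lima already connected.
Seoul–Tokyo (14): add — endpoints in different components.
MST edge set: {Quito–Riga, Riga–Tokyo, Lima–Tokyo, Seoul–Tokyo}.
Of the listed edges, {Quito–Riga, Riga–Tokyo} are in the MST → 2.

2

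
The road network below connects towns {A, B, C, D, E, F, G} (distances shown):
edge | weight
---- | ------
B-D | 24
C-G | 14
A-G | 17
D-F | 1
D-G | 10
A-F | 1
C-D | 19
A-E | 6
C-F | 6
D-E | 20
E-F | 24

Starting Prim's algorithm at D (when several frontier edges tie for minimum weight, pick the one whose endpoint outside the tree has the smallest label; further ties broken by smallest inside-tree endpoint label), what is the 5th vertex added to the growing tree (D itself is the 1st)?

Prim's algorithm from D:
Step 1: cheapest edge leaving the tree is D-F (1); add F.
Step 2: cheapest edge leaving the tree is A-F (1); add A.
Step 3: cheapest edge leaving the tree is C-F (6); add C.
Step 4: cheapest edge leaving the tree is A-E (6); add E.
Step 5: cheapest edge leaving the tree is D-G (10); add G.
Step 6: cheapest edge leaving the tree is B-D (24); add B.
Vertex order: D, F, A, C, E, G, B. The 5th vertex is E.

E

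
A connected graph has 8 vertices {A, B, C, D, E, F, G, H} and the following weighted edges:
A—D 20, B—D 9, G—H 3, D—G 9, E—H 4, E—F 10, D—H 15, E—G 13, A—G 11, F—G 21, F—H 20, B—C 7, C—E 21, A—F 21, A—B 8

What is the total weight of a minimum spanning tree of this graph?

Grow the tree from A using Prim:
Step 1: cheapest edge leaving the tree is A—B (8); add B.
Step 2: cheapest edge leaving the tree is B—C (7); add C.
Step 3: cheapest edge leaving the tree is B—D (9); add D.
Step 4: cheapest edge leaving the tree is D—G (9); add G.
Step 5: cheapest edge leaving the tree is G—H (3); add H.
Step 6: cheapest edge leaving the tree is E—H (4); add E.
Step 7: cheapest edge leaving the tree is E—F (10); add F.
MST edges: A—B, B—C, B—D, D—G, G—H, E—H, E—F; total weight 8+7+9+9+3+4+10 = 50.

50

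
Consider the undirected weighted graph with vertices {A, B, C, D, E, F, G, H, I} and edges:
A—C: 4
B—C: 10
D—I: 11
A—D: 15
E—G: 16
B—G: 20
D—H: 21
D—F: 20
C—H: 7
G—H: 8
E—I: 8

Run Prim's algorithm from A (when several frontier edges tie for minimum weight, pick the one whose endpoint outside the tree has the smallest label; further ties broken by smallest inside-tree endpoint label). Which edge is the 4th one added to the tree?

B-C

Prim's algorithm from A:
Step 1: frontier [A—C 4, A—D 15] → take A—C (4); add C.
Step 2: frontier [A—D 15, C—H 7, B—C 10] → take C—H (7); add H.
Step 3: frontier [A—D 15, B—C 10, G—H 8, D—H 21] → take G—H (8); add G.
Step 4: frontier [A—D 15, B—C 10, E—G 16, B—G 20, D—H 21] → take B—C (10); add B.
Step 5: frontier [A—D 15, E—G 16, D—H 21] → take A—D (15); add D.
Step 6: frontier [D—I 11, D—F 20, E—G 16] → take D—I (11); add I.
Step 7: frontier [D—F 20, E—G 16, E—I 8] → take E—I (8); add E.
Step 8: frontier [D—F 20] → take D—F (20); add F.
The 4th edge added is B—C.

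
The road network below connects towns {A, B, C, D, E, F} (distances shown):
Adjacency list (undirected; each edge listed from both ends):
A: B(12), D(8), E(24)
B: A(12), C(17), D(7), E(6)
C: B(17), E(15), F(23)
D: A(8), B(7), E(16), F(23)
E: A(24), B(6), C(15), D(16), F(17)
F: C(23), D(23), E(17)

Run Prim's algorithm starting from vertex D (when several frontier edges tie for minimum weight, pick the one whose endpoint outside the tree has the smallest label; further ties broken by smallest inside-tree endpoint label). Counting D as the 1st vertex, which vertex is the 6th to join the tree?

Prim's algorithm from D:
Step 1: frontier [B D 7, A D 8, D E 16, D F 23] → take B D (7); add B.
Step 2: frontier [B E 6, A B 12, B C 17, A D 8, D E 16, D F 23] → take B E (6); add E.
Step 3: frontier [A B 12, B C 17, A D 8, D F 23, C E 15, E F 17, A E 24] → take A D (8); add A.
Step 4: frontier [B C 17, D F 23, C E 15, E F 17] → take C E (15); add C.
Step 5: frontier [C F 23, D F 23, E F 17] → take E F (17); add F.
Vertex order: D, B, E, A, C, F. The 6th vertex is F.

F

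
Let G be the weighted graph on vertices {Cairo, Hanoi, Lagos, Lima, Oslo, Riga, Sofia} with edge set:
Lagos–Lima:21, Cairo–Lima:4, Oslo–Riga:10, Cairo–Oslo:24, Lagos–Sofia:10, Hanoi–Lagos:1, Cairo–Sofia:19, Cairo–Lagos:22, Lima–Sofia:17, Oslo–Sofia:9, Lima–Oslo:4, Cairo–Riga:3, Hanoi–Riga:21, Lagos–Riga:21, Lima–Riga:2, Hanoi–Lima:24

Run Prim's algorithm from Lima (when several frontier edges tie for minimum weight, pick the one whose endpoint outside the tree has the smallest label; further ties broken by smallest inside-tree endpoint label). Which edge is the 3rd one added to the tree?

Lima-Oslo

Prim, starting at Lima.
Step 1: cheapest edge leaving the tree is Lima–Riga (2); add Riga.
Step 2: cheapest edge leaving the tree is Cairo–Riga (3); add Cairo.
Step 3: cheapest edge leaving the tree is Lima–Oslo (4); add Oslo.
Step 4: cheapest edge leaving the tree is Oslo–Sofia (9); add Sofia.
Step 5: cheapest edge leaving the tree is Lagos–Sofia (10); add Lagos.
Step 6: cheapest edge leaving the tree is Hanoi–Lagos (1); add Hanoi.
The 3rd edge added is Lima–Oslo.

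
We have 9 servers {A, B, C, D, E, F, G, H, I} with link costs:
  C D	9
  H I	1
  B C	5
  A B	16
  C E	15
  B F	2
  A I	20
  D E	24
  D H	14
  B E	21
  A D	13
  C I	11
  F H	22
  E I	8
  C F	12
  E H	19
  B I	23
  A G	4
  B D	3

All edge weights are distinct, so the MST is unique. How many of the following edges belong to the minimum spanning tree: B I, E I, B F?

2

Sort edges by weight, then run Kruskal:
H I (1): add — endpoints in different components.
B F (2): add — endpoints in different components.
B D (3): add — endpoints in different components.
A G (4): add — endpoints in different components.
B C (5): add — endpoints in different components.
E I (8): add — endpoints in different components.
C D (9): skip — C and D already connected.
C I (11): add — endpoints in different components.
C F (12): skip — C and F already connected.
A D (13): add — endpoints in different components.
MST edge set: {H I, B F, B D, A G, B C, E I, C I, A D}.
Of the listed edges, {E I, B F} are in the MST → 2.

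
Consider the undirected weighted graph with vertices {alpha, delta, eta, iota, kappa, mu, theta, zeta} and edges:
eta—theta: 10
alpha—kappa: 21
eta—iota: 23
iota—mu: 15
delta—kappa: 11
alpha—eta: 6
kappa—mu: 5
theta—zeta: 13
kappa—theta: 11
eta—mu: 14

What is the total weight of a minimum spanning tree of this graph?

71

Kruskal's algorithm — process edges by increasing weight (ties by edge label):
kappa—mu (5): add — endpoints in different components.
alpha—eta (6): add — endpoints in different components.
eta—theta (10): add — endpoints in different components.
delta—kappa (11): add — endpoints in different components.
kappa—theta (11): add — endpoints in different components.
theta—zeta (13): add — endpoints in different components.
eta—mu (14): skip — eta and mu already connected.
iota—mu (15): add — endpoints in different components.
MST edges: kappa—mu, alpha—eta, eta—theta, delta—kappa, kappa—theta, theta—zeta, iota—mu; total weight 5+6+10+11+11+13+15 = 71.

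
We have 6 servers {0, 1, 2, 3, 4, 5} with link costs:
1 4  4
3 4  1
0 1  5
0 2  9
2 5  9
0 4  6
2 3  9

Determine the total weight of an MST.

28

Sort edges by weight, then run Kruskal:
3 4 (1): add — endpoints in different components.
1 4 (4): add — endpoints in different components.
0 1 (5): add — endpoints in different components.
0 4 (6): skip — 0 and 4 already connected.
0 2 (9): add — endpoints in different components.
2 3 (9): skip — 2 and 3 already connected.
2 5 (9): add — endpoints in different components.
MST edges: 3 4, 1 4, 0 1, 0 2, 2 5; total weight 1+4+5+9+9 = 28.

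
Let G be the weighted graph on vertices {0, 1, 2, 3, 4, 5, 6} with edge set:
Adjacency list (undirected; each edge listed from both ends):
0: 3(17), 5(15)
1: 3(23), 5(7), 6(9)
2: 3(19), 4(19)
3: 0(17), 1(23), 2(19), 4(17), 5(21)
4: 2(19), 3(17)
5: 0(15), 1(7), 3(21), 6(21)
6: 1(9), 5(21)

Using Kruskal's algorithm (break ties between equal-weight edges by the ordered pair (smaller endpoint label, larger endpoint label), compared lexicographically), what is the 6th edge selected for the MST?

Kruskal's algorithm — process edges by increasing weight (ties by edge label):
1 5 (7): add — endpoints in different components.
1 6 (9): add — endpoints in different components.
0 5 (15): add — endpoints in different components.
0 3 (17): add — endpoints in different components.
3 4 (17): add — endpoints in different components.
2 3 (19): add — endpoints in different components.
The 6th edge added is 2 3.

2-3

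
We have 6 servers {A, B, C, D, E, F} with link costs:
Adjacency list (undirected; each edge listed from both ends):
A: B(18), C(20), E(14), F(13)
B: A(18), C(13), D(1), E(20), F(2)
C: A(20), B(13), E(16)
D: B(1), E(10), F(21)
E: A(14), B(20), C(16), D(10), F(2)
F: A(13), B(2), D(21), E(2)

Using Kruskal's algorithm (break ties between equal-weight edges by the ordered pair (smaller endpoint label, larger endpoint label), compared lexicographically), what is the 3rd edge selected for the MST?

Kruskal's algorithm — process edges by increasing weight (ties by edge label):
B—D (1): add — endpoints in different components.
B—F (2): add — endpoints in different components.
E—F (2): add — endpoints in different components.
D—E (10): skip — D and E already connected.
A—F (13): add — endpoints in different components.
B—C (13): add — endpoints in different components.
The 3rd edge added is E—F.

E-F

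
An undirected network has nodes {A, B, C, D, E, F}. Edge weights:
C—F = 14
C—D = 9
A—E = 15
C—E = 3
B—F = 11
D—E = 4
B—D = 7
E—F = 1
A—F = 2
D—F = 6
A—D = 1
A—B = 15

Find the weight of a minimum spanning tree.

Kruskal: consider edges lightest-first.
A—D (1): add. Components now {A,D} {B} {C} {E} {F}
E—F (1): add. Components now {A,D} {B} {C} {E,F}
A—F (2): add. Components now {A,D,E,F} {B} {C}
C—E (3): add. Components now {A,C,D,E,F} {B}
D—E (4): skip — D and E already connected.
D—F (6): skip — D and F already connected.
B—D (7): add. Components now {A,B,C,D,E,F}
MST edges: A—D, E—F, A—F, C—E, B—D; total weight 1+1+2+3+7 = 14.

14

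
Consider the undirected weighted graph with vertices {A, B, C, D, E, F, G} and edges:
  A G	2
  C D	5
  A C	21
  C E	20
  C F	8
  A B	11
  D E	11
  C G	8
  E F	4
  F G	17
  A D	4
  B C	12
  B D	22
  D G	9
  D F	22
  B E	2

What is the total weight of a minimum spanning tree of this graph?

25

Prim, starting at E.
Step 1: cheapest edge leaving the tree is B E (2); add B.
Step 2: cheapest edge leaving the tree is E F (4); add F.
Step 3: cheapest edge leaving the tree is C F (8); add C.
Step 4: cheapest edge leaving the tree is C D (5); add D.
Step 5: cheapest edge leaving the tree is A D (4); add A.
Step 6: cheapest edge leaving the tree is A G (2); add G.
MST edges: B E, E F, C F, C D, A D, A G; total weight 2+4+8+5+4+2 = 25.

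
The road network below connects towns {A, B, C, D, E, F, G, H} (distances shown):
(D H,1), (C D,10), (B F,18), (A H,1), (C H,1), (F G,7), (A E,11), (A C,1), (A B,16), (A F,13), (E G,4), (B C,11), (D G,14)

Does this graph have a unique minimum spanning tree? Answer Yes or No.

Sort edges by weight, then run Kruskal:
A C (1): add — endpoints in different components.
A H (1): add — endpoints in different components.
C H (1): skip — C and H already connected.
D H (1): add — endpoints in different components.
E G (4): add — endpoints in different components.
F G (7): add — endpoints in different components.
C D (10): skip — C and D already connected.
A E (11): add — endpoints in different components.
B C (11): add — endpoints in different components.
Non-tree edge C H has weight 1, equal to the heaviest edge on its tree cycle — swapping gives another MST of the same weight. Not unique.

No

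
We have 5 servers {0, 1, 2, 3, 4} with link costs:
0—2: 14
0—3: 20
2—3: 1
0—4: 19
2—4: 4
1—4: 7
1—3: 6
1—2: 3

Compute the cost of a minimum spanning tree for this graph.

22

Kruskal's algorithm — process edges by increasing weight (ties by edge label):
2—3 (1): add — endpoints in different components.
1—2 (3): add — endpoints in different components.
2—4 (4): add — endpoints in different components.
1—3 (6): skip — 1 and 3 already connected.
1—4 (7): skip — 1 and 4 already connected.
0—2 (14): add — endpoints in different components.
MST edges: 2—3, 1—2, 2—4, 0—2; total weight 1+3+4+14 = 22.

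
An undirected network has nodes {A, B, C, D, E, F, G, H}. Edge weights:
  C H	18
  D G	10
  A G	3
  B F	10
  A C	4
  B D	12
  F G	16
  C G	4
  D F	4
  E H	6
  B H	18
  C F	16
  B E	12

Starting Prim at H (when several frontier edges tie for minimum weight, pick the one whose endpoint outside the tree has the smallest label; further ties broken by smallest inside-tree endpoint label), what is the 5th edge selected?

D-G

Prim's algorithm from H:
Step 1: frontier [E H 6, B H 18, C H 18] → take E H (6); add E.
Step 2: frontier [B E 12, B H 18, C H 18] → take B E (12); add B.
Step 3: frontier [B F 10, B D 12, C H 18] → take B F (10); add F.
Step 4: frontier [B D 12, D F 4, C F 16, F G 16, C H 18] → take D F (4); add D.
Step 5: frontier [D G 10, C F 16, F G 16, C H 18] → take D G (10); add G.
Step 6: frontier [C F 16, A G 3, C G 4, C H 18] → take A G (3); add A.
Step 7: frontier [A C 4, C F 16, C G 4, C H 18] → take A C (4); add C.
The 5th edge added is D G.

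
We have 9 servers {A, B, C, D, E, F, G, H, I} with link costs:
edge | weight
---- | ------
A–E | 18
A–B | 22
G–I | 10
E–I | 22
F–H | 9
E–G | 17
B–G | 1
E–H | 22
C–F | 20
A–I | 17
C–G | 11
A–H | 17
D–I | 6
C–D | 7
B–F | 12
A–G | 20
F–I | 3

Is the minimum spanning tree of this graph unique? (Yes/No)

No

Sort edges by weight, then run Kruskal:
B–G (1): add — endpoints in different components.
F–I (3): add — endpoints in different components.
D–I (6): add — endpoints in different components.
C–D (7): add — endpoints in different components.
F–H (9): add — endpoints in different components.
G–I (10): add — endpoints in different components.
C–G (11): skip — C and G already connected.
B–F (12): skip — B and F already connected.
A–H (17): add — endpoints in different components.
A–I (17): skip — A and I already connected.
E–G (17): add — endpoints in different components.
Non-tree edge A–I has weight 17, equal to the heaviest edge on its tree cycle — swapping gives another MST of the same weight. Not unique.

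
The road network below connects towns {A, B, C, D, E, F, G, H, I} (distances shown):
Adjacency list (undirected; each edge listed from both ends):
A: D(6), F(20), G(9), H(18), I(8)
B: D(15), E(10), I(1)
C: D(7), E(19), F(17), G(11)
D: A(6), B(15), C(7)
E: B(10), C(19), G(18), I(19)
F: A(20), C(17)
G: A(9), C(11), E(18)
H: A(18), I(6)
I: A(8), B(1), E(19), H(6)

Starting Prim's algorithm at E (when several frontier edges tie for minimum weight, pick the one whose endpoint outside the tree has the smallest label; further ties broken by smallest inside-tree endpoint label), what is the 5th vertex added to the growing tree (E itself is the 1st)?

A

Grow the tree from E using Prim:
Step 1: cheapest edge leaving the tree is B-E (10); add B.
Step 2: cheapest edge leaving the tree is B-I (1); add I.
Step 3: cheapest edge leaving the tree is H-I (6); add H.
Step 4: cheapest edge leaving the tree is A-I (8); add A.
Step 5: cheapest edge leaving the tree is A-D (6); add D.
Step 6: cheapest edge leaving the tree is C-D (7); add C.
Step 7: cheapest edge leaving the tree is A-G (9); add G.
Step 8: cheapest edge leaving the tree is C-F (17); add F.
Vertex order: E, B, I, H, A, D, C, G, F. The 5th vertex is A.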